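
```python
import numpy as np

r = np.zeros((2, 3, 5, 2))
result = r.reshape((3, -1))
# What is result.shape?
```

(3, 20)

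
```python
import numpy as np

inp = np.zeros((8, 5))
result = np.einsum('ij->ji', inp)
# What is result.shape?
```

(5, 8)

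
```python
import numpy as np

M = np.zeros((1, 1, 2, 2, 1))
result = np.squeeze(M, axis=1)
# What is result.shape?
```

(1, 2, 2, 1)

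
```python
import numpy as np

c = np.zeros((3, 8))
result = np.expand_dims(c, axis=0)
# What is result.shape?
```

(1, 3, 8)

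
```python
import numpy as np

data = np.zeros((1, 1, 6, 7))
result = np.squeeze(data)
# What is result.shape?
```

(6, 7)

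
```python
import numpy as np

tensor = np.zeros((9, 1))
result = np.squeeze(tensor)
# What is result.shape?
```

(9,)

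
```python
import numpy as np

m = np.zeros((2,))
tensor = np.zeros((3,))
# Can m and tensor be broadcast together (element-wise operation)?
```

No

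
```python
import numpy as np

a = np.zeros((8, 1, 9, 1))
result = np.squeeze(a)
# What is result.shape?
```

(8, 9)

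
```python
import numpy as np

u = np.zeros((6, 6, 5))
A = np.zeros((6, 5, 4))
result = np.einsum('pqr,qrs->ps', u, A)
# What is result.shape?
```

(6, 4)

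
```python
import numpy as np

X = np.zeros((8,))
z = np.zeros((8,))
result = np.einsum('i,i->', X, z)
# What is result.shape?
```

()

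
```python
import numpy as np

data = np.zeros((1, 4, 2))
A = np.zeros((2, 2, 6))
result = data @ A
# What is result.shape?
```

(2, 4, 6)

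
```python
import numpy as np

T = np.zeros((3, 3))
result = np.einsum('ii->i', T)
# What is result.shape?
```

(3,)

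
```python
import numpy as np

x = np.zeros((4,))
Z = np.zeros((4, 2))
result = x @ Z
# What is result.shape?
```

(2,)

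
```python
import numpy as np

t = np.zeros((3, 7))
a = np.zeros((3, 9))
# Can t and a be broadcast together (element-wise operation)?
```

No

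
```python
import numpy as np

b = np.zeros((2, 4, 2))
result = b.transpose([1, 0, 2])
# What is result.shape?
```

(4, 2, 2)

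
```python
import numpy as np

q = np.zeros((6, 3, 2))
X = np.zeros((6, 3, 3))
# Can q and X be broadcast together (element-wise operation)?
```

No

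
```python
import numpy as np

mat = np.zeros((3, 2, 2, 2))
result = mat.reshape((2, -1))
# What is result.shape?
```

(2, 12)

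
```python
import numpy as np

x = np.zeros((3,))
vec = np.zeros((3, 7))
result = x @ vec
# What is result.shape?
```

(7,)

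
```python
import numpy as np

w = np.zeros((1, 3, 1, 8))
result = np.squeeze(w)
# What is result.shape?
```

(3, 8)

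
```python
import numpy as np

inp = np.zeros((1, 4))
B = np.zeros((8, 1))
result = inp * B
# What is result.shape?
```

(8, 4)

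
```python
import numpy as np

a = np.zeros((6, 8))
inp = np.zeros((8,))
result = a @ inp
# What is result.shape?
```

(6,)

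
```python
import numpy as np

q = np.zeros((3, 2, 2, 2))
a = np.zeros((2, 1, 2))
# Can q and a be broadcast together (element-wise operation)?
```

Yes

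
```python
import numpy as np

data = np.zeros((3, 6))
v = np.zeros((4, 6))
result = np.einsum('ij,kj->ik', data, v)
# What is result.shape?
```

(3, 4)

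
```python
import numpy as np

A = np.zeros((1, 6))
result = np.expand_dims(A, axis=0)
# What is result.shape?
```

(1, 1, 6)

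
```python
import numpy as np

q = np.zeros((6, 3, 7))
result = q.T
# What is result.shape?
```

(7, 3, 6)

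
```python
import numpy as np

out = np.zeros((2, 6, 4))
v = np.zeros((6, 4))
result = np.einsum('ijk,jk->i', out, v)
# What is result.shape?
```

(2,)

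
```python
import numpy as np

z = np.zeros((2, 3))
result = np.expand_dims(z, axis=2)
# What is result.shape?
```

(2, 3, 1)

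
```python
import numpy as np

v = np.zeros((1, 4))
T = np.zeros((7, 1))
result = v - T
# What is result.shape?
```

(7, 4)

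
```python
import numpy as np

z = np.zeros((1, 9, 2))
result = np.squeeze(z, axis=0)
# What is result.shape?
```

(9, 2)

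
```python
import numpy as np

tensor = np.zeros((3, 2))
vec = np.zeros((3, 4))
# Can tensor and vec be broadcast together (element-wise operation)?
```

No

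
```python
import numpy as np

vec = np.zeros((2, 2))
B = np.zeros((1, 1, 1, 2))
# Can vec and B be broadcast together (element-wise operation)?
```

Yes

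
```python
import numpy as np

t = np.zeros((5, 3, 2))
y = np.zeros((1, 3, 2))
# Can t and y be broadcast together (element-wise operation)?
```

Yes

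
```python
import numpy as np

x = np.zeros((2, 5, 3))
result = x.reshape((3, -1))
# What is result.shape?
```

(3, 10)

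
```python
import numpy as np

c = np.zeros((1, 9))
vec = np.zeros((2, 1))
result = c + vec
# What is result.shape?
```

(2, 9)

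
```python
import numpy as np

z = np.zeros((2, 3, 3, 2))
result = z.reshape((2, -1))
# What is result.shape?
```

(2, 18)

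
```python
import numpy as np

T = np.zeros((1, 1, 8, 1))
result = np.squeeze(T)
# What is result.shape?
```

(8,)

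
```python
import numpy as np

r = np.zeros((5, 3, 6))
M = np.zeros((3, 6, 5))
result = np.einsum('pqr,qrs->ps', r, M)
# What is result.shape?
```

(5, 5)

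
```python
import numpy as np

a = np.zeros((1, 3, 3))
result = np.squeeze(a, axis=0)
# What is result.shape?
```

(3, 3)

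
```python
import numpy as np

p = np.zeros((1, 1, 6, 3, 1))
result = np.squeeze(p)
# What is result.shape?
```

(6, 3)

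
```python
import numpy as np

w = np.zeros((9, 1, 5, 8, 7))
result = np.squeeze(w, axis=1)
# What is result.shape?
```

(9, 5, 8, 7)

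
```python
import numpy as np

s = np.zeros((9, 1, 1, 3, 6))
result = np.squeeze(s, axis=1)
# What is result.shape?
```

(9, 1, 3, 6)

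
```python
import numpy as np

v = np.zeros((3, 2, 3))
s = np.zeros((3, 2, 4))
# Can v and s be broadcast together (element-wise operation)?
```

No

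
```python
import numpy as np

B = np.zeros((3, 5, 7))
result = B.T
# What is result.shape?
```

(7, 5, 3)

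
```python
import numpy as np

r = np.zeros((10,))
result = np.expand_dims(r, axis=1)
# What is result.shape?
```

(10, 1)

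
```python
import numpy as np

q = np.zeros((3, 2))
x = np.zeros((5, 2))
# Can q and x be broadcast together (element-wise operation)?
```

No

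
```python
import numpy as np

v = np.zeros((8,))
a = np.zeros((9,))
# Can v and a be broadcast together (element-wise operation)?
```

No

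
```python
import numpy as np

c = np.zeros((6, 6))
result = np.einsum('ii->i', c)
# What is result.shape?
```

(6,)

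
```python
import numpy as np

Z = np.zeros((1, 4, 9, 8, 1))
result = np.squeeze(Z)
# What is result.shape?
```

(4, 9, 8)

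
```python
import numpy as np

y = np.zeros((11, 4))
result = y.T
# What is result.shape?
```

(4, 11)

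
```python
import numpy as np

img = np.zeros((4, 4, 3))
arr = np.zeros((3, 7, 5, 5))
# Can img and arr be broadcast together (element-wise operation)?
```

No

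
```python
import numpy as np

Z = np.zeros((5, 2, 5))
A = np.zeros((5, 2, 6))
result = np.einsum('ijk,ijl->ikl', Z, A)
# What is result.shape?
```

(5, 5, 6)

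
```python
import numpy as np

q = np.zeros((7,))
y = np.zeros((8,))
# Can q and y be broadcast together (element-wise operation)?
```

No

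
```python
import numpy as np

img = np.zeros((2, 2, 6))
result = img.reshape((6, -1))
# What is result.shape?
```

(6, 4)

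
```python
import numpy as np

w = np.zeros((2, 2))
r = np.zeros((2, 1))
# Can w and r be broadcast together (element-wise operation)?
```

Yes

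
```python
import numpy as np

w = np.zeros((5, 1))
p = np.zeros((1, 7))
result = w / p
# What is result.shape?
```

(5, 7)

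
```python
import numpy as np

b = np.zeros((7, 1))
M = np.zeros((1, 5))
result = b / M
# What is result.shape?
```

(7, 5)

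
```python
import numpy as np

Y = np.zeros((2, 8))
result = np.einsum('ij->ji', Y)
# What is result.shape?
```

(8, 2)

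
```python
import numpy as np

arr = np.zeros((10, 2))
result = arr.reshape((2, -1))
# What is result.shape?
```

(2, 10)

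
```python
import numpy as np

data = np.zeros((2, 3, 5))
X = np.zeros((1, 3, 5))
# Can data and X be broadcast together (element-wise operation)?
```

Yes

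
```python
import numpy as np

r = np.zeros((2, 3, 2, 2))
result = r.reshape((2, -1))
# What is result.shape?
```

(2, 12)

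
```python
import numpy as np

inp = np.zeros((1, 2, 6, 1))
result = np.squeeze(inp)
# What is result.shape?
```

(2, 6)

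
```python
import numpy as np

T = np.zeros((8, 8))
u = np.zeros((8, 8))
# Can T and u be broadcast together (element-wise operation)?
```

Yes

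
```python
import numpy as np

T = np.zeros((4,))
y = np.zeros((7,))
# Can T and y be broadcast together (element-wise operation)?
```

No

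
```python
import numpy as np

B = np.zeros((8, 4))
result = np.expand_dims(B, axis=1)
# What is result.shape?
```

(8, 1, 4)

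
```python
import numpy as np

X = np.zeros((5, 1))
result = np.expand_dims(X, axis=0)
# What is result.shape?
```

(1, 5, 1)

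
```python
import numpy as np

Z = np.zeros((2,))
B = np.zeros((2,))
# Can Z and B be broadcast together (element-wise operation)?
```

Yes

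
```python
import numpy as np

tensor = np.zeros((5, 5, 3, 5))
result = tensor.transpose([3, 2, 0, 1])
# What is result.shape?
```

(5, 3, 5, 5)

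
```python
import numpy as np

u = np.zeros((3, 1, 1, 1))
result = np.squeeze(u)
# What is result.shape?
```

(3,)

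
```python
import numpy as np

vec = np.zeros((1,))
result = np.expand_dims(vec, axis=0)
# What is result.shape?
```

(1, 1)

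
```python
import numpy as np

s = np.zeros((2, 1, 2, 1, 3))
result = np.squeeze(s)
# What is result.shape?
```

(2, 2, 3)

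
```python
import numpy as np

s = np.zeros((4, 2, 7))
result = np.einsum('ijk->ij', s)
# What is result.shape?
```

(4, 2)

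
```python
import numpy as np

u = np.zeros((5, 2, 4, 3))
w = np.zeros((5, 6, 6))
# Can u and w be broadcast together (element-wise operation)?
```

No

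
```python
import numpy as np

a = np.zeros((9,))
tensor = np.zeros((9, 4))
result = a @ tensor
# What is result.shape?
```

(4,)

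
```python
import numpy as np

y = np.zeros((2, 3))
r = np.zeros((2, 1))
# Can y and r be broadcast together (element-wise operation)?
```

Yes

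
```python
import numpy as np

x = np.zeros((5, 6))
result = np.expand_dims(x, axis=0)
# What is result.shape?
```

(1, 5, 6)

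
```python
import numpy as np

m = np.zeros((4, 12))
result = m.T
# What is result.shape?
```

(12, 4)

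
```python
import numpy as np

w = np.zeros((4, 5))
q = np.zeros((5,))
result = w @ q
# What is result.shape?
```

(4,)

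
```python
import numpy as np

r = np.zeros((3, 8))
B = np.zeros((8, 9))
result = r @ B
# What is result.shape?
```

(3, 9)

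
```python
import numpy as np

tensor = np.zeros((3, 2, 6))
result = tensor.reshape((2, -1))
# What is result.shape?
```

(2, 18)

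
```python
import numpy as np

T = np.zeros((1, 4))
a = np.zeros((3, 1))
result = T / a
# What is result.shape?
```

(3, 4)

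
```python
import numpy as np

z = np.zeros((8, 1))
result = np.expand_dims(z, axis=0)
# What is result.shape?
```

(1, 8, 1)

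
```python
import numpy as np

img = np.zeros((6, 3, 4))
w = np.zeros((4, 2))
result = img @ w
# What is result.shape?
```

(6, 3, 2)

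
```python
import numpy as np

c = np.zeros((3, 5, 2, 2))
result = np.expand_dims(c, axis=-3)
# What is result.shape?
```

(3, 5, 1, 2, 2)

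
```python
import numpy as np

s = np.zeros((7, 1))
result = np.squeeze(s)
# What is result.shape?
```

(7,)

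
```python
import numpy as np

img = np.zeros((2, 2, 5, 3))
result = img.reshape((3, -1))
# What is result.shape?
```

(3, 20)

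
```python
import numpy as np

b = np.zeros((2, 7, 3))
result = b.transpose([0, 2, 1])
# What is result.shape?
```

(2, 3, 7)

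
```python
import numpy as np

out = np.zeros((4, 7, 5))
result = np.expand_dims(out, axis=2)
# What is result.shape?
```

(4, 7, 1, 5)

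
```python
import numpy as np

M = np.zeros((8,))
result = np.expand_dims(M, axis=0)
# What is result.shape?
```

(1, 8)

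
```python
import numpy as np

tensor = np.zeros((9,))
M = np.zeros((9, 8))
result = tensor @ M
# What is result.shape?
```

(8,)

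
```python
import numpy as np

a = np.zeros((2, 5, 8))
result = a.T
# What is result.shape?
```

(8, 5, 2)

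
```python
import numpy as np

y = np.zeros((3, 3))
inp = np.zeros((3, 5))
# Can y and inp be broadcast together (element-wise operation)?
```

No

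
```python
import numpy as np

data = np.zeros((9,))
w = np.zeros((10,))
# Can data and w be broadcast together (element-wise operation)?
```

No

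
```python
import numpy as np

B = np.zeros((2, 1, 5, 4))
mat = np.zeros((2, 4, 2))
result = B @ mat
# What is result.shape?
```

(2, 2, 5, 2)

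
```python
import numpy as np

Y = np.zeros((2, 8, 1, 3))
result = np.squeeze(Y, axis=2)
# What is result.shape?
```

(2, 8, 3)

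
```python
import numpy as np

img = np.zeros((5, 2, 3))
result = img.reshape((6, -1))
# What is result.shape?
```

(6, 5)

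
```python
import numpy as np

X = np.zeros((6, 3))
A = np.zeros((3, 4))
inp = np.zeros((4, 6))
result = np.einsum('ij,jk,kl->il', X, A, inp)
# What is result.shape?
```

(6, 6)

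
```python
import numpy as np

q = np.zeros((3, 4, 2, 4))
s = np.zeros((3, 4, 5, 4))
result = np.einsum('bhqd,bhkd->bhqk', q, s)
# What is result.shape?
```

(3, 4, 2, 5)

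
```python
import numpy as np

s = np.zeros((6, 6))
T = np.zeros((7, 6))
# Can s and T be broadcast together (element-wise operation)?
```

No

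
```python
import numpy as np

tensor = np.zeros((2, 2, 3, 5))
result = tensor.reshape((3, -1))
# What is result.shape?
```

(3, 20)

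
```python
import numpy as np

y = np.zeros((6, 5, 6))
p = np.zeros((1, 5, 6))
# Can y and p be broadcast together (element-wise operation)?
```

Yes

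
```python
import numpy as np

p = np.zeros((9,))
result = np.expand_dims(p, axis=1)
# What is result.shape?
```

(9, 1)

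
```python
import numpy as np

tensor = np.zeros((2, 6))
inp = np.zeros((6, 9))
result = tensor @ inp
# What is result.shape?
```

(2, 9)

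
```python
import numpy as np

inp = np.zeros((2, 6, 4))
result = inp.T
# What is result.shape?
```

(4, 6, 2)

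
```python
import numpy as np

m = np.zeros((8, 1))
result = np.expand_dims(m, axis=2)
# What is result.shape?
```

(8, 1, 1)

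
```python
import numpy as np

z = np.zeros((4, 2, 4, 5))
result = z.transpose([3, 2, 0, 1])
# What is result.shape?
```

(5, 4, 4, 2)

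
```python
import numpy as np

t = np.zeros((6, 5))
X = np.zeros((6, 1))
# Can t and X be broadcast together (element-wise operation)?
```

Yes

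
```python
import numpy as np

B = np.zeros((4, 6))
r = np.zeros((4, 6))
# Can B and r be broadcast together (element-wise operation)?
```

Yes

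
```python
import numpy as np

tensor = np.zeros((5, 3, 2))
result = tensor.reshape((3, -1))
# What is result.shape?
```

(3, 10)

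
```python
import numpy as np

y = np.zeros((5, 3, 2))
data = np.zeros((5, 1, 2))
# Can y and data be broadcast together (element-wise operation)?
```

Yes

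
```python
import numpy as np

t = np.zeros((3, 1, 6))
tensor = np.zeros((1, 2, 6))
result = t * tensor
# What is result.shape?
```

(3, 2, 6)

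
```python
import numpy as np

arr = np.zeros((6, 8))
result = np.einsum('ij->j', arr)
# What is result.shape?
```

(8,)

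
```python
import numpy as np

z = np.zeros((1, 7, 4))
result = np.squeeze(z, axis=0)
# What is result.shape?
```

(7, 4)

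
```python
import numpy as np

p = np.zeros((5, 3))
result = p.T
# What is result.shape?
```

(3, 5)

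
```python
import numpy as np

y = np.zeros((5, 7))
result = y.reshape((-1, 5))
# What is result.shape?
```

(7, 5)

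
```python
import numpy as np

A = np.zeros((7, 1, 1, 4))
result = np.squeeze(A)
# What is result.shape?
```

(7, 4)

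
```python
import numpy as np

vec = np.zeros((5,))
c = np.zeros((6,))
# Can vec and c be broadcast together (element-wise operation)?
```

No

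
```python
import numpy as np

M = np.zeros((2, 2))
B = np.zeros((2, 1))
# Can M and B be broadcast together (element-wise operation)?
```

Yes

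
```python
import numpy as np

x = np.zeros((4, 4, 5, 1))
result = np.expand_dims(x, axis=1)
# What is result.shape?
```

(4, 1, 4, 5, 1)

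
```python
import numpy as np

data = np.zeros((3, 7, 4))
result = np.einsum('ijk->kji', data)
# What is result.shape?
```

(4, 7, 3)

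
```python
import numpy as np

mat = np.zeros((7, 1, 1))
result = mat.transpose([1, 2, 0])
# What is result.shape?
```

(1, 1, 7)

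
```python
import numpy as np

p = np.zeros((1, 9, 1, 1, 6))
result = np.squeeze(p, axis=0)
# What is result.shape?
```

(9, 1, 1, 6)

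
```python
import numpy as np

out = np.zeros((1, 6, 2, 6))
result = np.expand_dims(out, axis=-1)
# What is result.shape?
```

(1, 6, 2, 6, 1)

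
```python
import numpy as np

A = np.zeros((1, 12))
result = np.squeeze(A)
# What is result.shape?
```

(12,)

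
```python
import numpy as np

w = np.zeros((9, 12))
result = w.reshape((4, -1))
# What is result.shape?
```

(4, 27)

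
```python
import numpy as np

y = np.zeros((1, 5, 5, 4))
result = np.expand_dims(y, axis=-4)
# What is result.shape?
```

(1, 1, 5, 5, 4)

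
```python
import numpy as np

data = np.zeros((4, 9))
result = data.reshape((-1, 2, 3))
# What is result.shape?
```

(6, 2, 3)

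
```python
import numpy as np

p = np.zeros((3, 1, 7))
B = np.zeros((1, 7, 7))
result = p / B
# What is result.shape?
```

(3, 7, 7)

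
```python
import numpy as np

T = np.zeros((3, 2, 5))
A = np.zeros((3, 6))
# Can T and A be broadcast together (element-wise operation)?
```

No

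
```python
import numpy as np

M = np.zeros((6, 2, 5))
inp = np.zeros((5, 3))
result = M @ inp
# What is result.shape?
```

(6, 2, 3)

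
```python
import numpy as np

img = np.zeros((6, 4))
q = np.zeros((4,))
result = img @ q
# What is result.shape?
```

(6,)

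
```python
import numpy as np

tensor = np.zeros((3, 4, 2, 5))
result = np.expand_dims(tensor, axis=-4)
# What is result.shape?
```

(3, 1, 4, 2, 5)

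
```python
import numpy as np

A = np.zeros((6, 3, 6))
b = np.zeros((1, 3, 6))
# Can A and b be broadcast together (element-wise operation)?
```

Yes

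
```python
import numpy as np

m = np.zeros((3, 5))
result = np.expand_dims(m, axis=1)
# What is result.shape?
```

(3, 1, 5)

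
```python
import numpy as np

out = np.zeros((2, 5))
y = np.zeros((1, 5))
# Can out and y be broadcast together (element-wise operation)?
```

Yes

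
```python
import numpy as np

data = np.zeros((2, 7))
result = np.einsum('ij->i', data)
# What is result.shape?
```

(2,)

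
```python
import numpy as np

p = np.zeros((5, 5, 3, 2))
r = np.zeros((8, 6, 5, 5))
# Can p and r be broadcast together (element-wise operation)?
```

No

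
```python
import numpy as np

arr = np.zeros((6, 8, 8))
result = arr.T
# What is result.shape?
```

(8, 8, 6)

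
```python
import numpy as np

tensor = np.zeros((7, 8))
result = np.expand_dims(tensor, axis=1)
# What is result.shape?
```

(7, 1, 8)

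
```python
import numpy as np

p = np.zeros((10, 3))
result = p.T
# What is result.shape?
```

(3, 10)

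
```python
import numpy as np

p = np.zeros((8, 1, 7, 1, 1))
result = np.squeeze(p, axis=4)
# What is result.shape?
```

(8, 1, 7, 1)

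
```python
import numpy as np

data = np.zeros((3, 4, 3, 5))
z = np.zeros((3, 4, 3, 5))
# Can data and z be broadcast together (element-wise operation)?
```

Yes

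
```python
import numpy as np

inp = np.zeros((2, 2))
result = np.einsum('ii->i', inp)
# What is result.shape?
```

(2,)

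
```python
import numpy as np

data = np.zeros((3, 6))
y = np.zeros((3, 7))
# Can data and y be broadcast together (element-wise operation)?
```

No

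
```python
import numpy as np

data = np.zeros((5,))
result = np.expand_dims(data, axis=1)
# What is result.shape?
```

(5, 1)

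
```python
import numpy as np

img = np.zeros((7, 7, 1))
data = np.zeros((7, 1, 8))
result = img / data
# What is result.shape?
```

(7, 7, 8)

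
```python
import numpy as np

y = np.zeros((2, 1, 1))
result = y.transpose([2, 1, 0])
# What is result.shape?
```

(1, 1, 2)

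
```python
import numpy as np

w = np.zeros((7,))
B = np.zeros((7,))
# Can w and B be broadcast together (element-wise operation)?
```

Yes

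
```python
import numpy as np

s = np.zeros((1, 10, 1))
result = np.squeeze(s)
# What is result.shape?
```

(10,)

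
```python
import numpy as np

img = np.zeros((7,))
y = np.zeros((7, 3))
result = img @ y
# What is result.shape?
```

(3,)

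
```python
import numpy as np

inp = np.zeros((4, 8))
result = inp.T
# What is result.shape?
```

(8, 4)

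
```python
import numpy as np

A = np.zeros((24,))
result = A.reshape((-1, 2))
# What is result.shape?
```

(12, 2)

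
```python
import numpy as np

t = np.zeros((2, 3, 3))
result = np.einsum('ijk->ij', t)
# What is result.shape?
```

(2, 3)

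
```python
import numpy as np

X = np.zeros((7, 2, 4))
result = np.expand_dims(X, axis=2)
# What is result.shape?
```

(7, 2, 1, 4)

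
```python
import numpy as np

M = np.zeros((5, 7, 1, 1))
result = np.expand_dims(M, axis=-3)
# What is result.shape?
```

(5, 7, 1, 1, 1)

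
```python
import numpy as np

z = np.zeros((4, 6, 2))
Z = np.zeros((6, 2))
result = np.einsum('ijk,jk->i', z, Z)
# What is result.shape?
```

(4,)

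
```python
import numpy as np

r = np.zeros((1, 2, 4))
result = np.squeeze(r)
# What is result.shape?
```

(2, 4)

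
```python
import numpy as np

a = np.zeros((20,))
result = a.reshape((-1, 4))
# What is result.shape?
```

(5, 4)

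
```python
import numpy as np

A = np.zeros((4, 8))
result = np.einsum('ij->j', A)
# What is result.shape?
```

(8,)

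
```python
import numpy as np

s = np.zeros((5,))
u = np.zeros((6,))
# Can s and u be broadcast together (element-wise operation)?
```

No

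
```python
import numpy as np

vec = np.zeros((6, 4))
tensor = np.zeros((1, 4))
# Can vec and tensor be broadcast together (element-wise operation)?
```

Yes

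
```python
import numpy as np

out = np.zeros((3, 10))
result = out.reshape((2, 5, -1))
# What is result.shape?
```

(2, 5, 3)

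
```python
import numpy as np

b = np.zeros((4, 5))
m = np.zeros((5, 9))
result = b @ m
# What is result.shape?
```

(4, 9)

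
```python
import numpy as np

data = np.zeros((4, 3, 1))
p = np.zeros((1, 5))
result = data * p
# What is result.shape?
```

(4, 3, 5)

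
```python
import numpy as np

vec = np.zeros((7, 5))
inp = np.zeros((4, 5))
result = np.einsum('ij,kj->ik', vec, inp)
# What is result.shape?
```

(7, 4)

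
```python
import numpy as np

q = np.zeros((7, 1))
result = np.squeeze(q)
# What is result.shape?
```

(7,)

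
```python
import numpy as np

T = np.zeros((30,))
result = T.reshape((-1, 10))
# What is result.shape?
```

(3, 10)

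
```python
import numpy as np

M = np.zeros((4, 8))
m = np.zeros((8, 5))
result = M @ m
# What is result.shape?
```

(4, 5)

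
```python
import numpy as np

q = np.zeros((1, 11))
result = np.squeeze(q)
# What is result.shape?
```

(11,)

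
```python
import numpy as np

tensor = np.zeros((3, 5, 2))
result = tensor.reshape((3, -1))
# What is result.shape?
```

(3, 10)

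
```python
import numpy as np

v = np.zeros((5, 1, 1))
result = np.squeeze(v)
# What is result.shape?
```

(5,)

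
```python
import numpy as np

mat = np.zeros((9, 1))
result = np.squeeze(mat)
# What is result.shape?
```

(9,)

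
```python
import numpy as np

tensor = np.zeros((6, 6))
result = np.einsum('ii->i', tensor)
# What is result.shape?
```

(6,)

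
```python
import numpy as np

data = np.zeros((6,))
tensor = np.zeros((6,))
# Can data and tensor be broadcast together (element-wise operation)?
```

Yes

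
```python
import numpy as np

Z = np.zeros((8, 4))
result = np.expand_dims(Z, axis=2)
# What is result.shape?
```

(8, 4, 1)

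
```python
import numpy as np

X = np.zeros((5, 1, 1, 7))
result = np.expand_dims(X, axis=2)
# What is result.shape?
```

(5, 1, 1, 1, 7)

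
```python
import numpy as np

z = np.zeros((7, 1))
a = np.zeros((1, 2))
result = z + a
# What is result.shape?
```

(7, 2)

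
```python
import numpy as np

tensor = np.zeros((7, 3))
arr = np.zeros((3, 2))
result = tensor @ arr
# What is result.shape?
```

(7, 2)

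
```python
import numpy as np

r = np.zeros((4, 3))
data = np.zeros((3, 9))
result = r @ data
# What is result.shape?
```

(4, 9)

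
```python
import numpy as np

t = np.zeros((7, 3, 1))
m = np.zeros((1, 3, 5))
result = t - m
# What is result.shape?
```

(7, 3, 5)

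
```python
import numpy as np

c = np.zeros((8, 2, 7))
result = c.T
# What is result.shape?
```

(7, 2, 8)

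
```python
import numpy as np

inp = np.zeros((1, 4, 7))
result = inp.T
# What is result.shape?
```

(7, 4, 1)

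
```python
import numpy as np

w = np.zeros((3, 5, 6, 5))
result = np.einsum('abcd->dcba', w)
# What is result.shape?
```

(5, 6, 5, 3)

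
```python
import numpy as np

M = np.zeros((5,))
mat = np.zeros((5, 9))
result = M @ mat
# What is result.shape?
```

(9,)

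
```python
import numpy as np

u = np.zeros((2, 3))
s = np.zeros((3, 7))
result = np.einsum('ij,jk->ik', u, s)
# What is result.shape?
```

(2, 7)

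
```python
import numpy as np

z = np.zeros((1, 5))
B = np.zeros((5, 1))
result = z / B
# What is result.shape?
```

(5, 5)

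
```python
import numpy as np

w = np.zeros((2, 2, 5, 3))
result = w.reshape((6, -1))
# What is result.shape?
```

(6, 10)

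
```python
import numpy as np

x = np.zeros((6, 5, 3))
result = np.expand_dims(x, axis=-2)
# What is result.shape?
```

(6, 5, 1, 3)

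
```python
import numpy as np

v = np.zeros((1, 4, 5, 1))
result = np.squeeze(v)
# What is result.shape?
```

(4, 5)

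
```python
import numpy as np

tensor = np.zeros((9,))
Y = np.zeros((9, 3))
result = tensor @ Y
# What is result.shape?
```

(3,)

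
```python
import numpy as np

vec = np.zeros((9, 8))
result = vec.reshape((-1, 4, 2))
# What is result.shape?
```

(9, 4, 2)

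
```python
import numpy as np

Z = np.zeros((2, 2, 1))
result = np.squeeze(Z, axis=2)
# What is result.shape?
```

(2, 2)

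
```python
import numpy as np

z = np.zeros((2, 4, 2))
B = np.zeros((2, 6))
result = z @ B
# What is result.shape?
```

(2, 4, 6)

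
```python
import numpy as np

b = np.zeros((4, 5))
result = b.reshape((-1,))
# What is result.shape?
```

(20,)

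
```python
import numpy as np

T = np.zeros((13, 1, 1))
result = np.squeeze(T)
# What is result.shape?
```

(13,)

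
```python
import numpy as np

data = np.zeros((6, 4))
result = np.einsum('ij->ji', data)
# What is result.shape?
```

(4, 6)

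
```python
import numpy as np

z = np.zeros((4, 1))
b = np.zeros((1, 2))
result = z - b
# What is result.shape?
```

(4, 2)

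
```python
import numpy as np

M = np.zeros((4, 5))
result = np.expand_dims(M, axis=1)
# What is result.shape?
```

(4, 1, 5)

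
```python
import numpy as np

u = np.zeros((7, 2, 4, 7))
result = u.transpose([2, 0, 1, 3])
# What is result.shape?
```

(4, 7, 2, 7)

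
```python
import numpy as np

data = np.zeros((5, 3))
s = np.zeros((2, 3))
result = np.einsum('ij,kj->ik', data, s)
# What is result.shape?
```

(5, 2)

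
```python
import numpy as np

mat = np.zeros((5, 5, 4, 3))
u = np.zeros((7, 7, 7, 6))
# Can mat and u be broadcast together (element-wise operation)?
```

No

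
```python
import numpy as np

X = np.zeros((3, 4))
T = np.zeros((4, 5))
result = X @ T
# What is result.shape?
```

(3, 5)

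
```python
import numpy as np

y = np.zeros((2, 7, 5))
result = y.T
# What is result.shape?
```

(5, 7, 2)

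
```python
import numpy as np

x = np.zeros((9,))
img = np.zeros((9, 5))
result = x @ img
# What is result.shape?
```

(5,)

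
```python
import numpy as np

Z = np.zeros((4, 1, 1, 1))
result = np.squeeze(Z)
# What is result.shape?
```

(4,)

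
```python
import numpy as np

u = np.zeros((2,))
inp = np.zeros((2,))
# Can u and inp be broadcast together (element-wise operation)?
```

Yes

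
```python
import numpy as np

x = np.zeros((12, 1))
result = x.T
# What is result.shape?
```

(1, 12)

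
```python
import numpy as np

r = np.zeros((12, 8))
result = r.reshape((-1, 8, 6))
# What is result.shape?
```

(2, 8, 6)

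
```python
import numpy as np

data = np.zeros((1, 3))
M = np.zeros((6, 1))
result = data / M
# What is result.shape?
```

(6, 3)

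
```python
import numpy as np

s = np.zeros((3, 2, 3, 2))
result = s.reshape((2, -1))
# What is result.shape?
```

(2, 18)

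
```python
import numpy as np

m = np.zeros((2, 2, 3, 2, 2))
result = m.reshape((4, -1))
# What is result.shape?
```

(4, 12)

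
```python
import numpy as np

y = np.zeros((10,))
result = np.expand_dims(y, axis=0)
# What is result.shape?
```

(1, 10)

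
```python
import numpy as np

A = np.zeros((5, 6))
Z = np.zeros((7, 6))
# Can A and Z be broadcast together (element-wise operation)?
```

No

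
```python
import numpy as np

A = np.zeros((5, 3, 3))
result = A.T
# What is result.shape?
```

(3, 3, 5)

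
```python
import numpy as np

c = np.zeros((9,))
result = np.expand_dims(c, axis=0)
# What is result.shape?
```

(1, 9)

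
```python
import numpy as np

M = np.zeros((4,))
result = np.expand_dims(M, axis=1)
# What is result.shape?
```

(4, 1)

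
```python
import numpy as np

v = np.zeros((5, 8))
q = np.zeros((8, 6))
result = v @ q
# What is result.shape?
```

(5, 6)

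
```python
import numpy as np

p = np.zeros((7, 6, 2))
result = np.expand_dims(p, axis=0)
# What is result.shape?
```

(1, 7, 6, 2)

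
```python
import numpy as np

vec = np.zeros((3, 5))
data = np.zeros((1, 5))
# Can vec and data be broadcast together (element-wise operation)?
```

Yes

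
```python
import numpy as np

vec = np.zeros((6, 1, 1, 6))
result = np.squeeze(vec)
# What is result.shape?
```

(6, 6)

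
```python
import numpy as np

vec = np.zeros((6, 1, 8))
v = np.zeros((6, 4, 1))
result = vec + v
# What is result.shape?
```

(6, 4, 8)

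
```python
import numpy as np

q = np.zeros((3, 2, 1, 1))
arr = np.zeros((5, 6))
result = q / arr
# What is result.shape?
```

(3, 2, 5, 6)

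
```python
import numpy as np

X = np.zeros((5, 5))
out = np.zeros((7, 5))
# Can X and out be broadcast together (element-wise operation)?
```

No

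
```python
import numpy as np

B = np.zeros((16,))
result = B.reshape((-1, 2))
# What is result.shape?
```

(8, 2)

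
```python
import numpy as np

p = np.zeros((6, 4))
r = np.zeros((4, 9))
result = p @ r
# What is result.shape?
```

(6, 9)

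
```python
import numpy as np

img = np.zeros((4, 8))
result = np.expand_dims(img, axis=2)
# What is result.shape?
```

(4, 8, 1)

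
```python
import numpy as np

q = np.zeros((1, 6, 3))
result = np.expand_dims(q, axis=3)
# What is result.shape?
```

(1, 6, 3, 1)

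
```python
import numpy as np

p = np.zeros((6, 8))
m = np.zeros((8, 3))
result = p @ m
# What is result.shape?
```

(6, 3)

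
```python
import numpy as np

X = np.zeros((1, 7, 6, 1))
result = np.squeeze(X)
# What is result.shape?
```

(7, 6)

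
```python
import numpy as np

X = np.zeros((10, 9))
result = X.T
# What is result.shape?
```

(9, 10)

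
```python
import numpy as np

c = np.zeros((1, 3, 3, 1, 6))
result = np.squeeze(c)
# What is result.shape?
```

(3, 3, 6)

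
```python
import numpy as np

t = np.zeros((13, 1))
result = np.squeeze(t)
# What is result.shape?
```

(13,)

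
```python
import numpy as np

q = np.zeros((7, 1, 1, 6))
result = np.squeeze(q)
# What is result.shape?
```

(7, 6)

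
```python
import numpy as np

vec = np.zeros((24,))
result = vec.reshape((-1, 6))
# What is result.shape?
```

(4, 6)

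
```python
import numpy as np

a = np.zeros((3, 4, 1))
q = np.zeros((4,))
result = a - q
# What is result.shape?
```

(3, 4, 4)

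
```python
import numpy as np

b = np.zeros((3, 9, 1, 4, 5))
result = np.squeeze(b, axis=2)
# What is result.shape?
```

(3, 9, 4, 5)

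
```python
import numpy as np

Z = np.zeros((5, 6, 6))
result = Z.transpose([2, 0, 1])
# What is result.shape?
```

(6, 5, 6)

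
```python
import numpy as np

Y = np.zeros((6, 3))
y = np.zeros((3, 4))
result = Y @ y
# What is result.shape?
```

(6, 4)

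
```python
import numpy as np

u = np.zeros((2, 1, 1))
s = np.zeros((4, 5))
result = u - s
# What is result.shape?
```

(2, 4, 5)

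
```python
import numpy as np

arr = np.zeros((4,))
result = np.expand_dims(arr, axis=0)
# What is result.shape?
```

(1, 4)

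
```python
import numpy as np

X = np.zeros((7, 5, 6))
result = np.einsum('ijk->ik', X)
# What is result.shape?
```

(7, 6)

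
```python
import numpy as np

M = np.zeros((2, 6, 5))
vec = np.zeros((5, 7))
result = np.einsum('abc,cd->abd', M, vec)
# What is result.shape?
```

(2, 6, 7)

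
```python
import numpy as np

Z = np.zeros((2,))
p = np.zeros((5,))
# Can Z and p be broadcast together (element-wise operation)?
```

No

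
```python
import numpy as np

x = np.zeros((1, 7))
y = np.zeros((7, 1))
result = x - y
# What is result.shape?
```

(7, 7)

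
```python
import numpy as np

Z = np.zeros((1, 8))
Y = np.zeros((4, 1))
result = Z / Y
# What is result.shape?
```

(4, 8)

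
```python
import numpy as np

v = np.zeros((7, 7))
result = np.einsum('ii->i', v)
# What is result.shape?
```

(7,)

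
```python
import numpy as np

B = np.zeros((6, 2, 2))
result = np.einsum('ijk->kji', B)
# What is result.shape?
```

(2, 2, 6)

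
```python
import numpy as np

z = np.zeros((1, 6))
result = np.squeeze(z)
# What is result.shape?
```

(6,)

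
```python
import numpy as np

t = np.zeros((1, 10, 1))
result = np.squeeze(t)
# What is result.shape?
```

(10,)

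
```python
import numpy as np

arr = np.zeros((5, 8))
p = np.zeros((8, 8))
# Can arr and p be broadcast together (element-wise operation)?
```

No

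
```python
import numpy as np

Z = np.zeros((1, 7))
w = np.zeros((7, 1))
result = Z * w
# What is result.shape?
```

(7, 7)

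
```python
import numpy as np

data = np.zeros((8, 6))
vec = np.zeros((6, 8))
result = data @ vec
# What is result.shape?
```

(8, 8)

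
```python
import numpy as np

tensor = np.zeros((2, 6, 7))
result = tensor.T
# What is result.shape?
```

(7, 6, 2)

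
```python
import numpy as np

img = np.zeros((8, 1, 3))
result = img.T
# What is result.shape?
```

(3, 1, 8)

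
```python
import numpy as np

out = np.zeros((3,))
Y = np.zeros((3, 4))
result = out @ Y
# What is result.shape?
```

(4,)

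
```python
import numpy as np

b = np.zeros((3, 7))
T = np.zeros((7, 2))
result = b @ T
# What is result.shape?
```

(3, 2)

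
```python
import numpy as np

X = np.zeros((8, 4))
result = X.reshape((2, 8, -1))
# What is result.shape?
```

(2, 8, 2)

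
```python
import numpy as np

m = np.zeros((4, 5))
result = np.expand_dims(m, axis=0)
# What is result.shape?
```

(1, 4, 5)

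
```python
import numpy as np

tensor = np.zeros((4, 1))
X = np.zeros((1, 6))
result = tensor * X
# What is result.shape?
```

(4, 6)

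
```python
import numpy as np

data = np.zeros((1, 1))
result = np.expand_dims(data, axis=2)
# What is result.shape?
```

(1, 1, 1)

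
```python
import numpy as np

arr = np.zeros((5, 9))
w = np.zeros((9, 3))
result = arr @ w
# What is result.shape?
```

(5, 3)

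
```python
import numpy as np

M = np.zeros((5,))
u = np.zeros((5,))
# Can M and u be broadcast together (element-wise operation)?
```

Yes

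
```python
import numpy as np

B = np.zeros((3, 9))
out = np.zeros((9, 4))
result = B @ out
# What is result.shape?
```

(3, 4)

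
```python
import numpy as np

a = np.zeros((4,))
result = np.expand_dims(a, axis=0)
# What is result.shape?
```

(1, 4)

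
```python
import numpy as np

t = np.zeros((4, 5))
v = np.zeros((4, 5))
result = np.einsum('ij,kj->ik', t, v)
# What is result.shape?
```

(4, 4)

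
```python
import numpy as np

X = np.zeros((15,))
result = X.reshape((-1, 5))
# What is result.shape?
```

(3, 5)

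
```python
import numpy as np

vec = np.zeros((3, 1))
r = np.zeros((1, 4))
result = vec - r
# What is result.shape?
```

(3, 4)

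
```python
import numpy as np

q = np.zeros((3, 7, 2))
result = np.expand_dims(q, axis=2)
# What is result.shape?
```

(3, 7, 1, 2)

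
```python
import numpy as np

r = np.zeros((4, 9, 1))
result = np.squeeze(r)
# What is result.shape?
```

(4, 9)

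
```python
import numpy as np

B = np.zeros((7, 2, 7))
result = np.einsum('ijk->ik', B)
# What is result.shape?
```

(7, 7)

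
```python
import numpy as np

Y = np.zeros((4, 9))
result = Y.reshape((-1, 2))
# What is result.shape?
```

(18, 2)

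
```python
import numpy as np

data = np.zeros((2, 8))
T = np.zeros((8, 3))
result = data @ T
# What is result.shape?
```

(2, 3)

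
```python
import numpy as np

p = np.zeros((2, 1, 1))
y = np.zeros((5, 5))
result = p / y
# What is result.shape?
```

(2, 5, 5)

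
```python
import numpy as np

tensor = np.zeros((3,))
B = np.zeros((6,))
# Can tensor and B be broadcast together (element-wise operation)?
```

No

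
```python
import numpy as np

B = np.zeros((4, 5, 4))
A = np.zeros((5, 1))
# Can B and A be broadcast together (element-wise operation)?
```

Yes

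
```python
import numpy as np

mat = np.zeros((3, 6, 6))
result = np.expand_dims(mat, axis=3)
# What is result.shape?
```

(3, 6, 6, 1)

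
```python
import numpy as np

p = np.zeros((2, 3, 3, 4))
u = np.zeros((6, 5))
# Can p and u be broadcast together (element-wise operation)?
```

No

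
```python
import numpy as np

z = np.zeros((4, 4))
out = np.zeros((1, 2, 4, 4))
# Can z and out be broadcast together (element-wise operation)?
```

Yes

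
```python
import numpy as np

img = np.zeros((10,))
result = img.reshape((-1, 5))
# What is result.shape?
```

(2, 5)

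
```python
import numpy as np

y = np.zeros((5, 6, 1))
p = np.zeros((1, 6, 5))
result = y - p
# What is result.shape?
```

(5, 6, 5)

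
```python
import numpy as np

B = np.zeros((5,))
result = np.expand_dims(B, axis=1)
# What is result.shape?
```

(5, 1)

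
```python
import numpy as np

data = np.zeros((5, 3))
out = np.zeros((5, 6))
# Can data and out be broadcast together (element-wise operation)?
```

No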